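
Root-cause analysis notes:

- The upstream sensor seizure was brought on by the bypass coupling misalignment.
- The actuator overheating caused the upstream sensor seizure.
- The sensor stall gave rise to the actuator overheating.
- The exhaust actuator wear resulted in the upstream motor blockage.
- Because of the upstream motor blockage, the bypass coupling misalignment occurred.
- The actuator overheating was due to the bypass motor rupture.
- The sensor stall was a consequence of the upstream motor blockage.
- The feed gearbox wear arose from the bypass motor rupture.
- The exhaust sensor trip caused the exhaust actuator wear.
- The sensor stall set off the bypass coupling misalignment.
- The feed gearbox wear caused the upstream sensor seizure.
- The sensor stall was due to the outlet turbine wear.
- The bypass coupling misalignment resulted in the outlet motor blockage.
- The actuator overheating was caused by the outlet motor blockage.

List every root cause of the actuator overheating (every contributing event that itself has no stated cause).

Tracing upstream from the actuator overheating: the actuator overheating ← the bypass motor rupture.
A separate upstream branch: the actuator overheating ← the sensor stall ← the upstream motor blockage ← the exhaust actuator wear ← the exhaust sensor trip.
A separate upstream branch: the actuator overheating ← the sensor stall ← the outlet turbine wear.
Each of those chain origins has no stated cause.

the bypass motor rupture, the exhaust sensor trip, the outlet turbine wear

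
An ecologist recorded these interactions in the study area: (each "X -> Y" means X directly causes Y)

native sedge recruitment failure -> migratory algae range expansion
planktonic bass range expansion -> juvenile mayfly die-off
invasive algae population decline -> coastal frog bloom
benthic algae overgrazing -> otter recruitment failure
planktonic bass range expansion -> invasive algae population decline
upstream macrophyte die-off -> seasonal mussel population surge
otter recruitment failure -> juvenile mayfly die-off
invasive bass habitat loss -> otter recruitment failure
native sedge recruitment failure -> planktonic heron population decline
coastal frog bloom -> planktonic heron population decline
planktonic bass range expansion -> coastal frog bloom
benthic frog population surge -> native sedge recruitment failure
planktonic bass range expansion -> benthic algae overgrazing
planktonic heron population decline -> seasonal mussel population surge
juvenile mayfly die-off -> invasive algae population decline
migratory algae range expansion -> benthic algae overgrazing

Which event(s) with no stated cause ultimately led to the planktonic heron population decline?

Tracing upstream from the planktonic heron population decline: the planktonic heron population decline ← the native sedge recruitment failure ← the benthic frog population surge.
A separate upstream branch: the planktonic heron population decline ← the coastal frog bloom ← the invasive algae population decline ← the juvenile mayfly die-off ← the otter recruitment failure ← the invasive bass habitat loss.
A separate upstream branch: the planktonic heron population decline ← the coastal frog bloom ← the planktonic bass range expansion.
Each of those chain origins has no stated cause.

the benthic frog population surge, the invasive bass habitat loss, the planktonic bass range expansion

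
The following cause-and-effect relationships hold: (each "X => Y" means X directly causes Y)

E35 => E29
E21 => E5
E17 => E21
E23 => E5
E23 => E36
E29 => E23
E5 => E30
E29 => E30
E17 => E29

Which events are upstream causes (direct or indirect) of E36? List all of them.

Immediate cause of E36: E23.
Further upstream: E17, E29, E35.

E17, E23, E29, E35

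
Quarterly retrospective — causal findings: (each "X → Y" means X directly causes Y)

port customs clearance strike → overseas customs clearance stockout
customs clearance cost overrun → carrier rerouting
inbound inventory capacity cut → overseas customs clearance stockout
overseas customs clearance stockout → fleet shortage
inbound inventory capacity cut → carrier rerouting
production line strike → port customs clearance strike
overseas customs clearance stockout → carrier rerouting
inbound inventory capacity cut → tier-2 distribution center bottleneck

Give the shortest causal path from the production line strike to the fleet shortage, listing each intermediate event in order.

the production line strike → the port customs clearance strike → the overseas customs clearance stockout → the fleet shortage

the production line strike → the port customs clearance strike
the port customs clearance strike → the overseas customs clearance stockout
the overseas customs clearance stockout → the fleet shortage
Length: 3 steps.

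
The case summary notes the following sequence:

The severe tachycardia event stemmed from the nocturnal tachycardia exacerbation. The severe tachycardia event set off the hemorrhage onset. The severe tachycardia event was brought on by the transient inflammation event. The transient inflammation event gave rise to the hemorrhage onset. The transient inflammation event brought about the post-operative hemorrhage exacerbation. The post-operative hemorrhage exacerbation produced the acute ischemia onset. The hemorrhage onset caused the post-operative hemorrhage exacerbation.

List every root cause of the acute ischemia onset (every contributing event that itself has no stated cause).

Tracing upstream from the acute ischemia onset: the acute ischemia onset ← the post-operative hemorrhage exacerbation ← the transient inflammation event.
A separate upstream branch: the acute ischemia onset ← the post-operative hemorrhage exacerbation ← the hemorrhage onset ← the severe tachycardia event ← the nocturnal tachycardia exacerbation.
Each of those chain origins has no stated cause.

the nocturnal tachycardia exacerbation, the transient inflammation event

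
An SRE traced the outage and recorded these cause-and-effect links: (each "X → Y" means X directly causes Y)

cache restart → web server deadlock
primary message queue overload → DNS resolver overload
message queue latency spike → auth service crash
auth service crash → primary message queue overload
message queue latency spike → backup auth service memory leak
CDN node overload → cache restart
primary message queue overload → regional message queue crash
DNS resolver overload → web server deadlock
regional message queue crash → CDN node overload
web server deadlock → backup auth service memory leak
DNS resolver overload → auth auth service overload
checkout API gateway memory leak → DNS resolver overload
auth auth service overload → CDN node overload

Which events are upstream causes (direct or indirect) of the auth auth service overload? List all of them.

Immediate cause of the auth auth service overload: the DNS resolver overload.
Further upstream: the message queue latency spike, the auth service crash, the primary message queue overload, the checkout API gateway memory leak.

the DNS resolver overload, the auth service crash, the checkout API gateway memory leak, the message queue latency spike, the primary message queue overload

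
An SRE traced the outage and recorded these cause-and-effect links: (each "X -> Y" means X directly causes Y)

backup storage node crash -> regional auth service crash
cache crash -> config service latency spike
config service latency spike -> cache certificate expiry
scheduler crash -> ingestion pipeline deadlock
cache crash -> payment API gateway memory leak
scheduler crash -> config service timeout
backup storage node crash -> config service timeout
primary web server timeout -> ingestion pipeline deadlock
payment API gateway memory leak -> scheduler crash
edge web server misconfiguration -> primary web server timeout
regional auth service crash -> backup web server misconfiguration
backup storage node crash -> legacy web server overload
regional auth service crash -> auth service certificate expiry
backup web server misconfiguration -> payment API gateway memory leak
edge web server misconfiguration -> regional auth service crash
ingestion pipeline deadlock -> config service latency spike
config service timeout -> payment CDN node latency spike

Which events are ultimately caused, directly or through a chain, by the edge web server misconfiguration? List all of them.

the auth service certificate expiry, the backup web server misconfiguration, the cache certificate expiry, the config service latency spike, the config service timeout, the ingestion pipeline deadlock, the payment API gateway memory leak, the payment CDN node latency spike, the primary web server timeout, the regional auth service crash, the scheduler crash

Direct effects: the regional auth service crash, the primary web server timeout.
2 steps out: the backup web server misconfiguration, the ingestion pipeline deadlock, the auth service certificate expiry.
3 steps out: the payment API gateway memory leak, the config service latency spike.
4 steps out: the scheduler crash, the cache certificate expiry.
5 steps out: the config service timeout.
6 steps out: the payment CDN node latency spike.
Not reachable from it: the cache crash, the backup storage node crash, the legacy web server overload.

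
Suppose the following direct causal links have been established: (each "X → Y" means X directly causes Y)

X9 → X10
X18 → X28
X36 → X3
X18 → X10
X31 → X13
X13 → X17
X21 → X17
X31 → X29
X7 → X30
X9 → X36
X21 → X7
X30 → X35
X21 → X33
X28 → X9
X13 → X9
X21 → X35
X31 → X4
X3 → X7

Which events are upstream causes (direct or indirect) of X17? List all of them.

Immediate causes of X17: X21, X13.
Further upstream: X31.

X13, X21, X31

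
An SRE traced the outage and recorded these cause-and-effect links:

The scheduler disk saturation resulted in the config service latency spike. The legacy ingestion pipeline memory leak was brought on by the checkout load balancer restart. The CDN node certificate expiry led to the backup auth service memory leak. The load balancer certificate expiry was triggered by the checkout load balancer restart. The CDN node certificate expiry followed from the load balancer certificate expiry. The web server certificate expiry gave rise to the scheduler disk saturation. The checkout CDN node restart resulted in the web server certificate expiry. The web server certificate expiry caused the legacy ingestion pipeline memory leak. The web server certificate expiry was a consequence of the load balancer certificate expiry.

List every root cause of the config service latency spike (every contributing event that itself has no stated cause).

Tracing upstream from the config service latency spike: the config service latency spike ← the scheduler disk saturation ← the web server certificate expiry ← the load balancer certificate expiry ← the checkout load balancer restart.
A separate upstream branch: the config service latency spike ← the scheduler disk saturation ← the web server certificate expiry ← the checkout CDN node restart.
Each of those chain origins has no stated cause.

the checkout CDN node restart, the checkout load balancer restart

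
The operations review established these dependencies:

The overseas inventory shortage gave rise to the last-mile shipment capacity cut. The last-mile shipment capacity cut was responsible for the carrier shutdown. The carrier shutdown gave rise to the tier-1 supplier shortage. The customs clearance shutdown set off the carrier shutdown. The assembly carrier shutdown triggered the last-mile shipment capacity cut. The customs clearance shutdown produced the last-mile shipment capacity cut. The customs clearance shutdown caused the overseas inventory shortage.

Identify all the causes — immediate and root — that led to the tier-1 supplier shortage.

Immediate cause of the tier-1 supplier shortage: the carrier shutdown.
Further upstream: the customs clearance shutdown, the overseas inventory shortage, the last-mile shipment capacity cut, the assembly carrier shutdown.

the assembly carrier shutdown, the carrier shutdown, the customs clearance shutdown, the last-mile shipment capacity cut, the overseas inventory shortage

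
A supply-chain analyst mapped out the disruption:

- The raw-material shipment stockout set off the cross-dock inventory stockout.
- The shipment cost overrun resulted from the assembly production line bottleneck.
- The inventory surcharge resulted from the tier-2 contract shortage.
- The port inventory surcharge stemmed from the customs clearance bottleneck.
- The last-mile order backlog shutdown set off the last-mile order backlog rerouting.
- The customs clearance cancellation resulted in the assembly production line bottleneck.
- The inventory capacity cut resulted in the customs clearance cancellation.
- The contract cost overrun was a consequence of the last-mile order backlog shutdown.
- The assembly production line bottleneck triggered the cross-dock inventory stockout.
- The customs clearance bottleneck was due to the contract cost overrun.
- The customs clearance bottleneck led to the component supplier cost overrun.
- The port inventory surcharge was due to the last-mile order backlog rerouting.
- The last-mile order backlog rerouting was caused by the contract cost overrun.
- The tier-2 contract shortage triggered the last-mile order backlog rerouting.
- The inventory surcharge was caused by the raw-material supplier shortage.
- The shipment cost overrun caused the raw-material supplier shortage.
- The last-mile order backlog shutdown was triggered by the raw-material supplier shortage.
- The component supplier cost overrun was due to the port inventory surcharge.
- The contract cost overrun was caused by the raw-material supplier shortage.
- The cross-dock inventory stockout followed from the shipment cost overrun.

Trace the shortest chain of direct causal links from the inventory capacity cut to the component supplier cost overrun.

the inventory capacity cut → the customs clearance cancellation → the assembly production line bottleneck → the shipment cost overrun → the raw-material supplier shortage → the contract cost overrun → the customs clearance bottleneck → the component supplier cost overrun

the inventory capacity cut → the customs clearance cancellation
the customs clearance cancellation → the assembly production line bottleneck
the assembly production line bottleneck → the shipment cost overrun
the shipment cost overrun → the raw-material supplier shortage
the raw-material supplier shortage → the contract cost overrun
the contract cost overrun → the customs clearance bottleneck
the customs clearance bottleneck → the component supplier cost overrun
Length: 7 steps.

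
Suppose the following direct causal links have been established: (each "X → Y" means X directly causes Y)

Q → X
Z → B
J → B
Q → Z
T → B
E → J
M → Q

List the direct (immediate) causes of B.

Upstream contributors include M, Q, E, but only J, T, Z feed directly into B.

J, T, Z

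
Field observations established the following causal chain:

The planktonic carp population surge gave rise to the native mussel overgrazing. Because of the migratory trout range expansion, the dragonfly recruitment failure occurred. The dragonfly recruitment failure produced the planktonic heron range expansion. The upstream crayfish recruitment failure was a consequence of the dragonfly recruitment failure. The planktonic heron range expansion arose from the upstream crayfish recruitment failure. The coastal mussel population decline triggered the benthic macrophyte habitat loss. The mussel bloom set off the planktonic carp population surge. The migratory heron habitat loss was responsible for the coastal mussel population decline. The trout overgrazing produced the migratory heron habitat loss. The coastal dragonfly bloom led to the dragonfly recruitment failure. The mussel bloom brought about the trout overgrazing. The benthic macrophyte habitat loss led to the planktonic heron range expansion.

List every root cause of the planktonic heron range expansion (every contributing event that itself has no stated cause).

Tracing upstream from the planktonic heron range expansion: the planktonic heron range expansion ← the benthic macrophyte habitat loss ← the coastal mussel population decline ← the migratory heron habitat loss ← the trout overgrazing ← the mussel bloom.
A separate upstream branch: the planktonic heron range expansion ← the dragonfly recruitment failure ← the migratory trout range expansion.
A separate upstream branch: the planktonic heron range expansion ← the dragonfly recruitment failure ← the coastal dragonfly bloom.
Each of those chain origins has no stated cause.

the coastal dragonfly bloom, the migratory trout range expansion, the mussel bloom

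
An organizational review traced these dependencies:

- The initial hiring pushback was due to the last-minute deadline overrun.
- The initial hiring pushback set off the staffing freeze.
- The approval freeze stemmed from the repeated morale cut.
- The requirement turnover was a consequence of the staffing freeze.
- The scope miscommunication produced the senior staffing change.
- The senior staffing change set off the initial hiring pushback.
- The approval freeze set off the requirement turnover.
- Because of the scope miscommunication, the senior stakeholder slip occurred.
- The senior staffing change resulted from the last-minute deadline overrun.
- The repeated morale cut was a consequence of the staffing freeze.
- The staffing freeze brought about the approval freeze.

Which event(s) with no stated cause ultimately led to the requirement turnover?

the last-minute deadline overrun, the scope miscommunication

Tracing upstream from the requirement turnover: the requirement turnover ← the staffing freeze ← the initial hiring pushback ← the last-minute deadline overrun.
A separate upstream branch: the requirement turnover ← the staffing freeze ← the initial hiring pushback ← the senior staffing change ← the scope miscommunication.
Each of those chain origins has no stated cause.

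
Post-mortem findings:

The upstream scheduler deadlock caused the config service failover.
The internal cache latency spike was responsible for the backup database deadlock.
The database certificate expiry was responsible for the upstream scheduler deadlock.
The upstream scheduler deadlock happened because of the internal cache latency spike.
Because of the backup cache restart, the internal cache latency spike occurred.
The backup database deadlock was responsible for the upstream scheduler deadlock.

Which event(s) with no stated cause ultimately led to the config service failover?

Tracing upstream from the config service failover: the config service failover ← the upstream scheduler deadlock ← the internal cache latency spike ← the backup cache restart.
A separate upstream branch: the config service failover ← the upstream scheduler deadlock ← the database certificate expiry.
Each of those chain origins has no stated cause.

the backup cache restart, the database certificate expiry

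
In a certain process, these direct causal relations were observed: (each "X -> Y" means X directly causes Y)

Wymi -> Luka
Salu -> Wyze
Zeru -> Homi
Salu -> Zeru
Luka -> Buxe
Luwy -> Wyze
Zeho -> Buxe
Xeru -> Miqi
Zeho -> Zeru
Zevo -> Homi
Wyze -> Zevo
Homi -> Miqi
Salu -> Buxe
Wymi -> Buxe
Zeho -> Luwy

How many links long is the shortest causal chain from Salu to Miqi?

Shortest chain: Salu → Zeru → Homi → Miqi.

3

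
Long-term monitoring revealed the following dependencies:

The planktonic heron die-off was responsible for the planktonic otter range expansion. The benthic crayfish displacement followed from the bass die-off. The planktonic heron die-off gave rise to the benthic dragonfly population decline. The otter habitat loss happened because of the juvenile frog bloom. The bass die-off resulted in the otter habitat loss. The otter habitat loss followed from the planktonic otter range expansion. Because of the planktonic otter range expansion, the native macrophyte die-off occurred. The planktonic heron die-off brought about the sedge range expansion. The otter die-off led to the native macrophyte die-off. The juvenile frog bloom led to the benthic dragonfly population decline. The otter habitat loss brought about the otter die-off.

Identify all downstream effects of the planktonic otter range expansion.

Direct effects: the otter habitat loss, the native macrophyte die-off.
2 steps out: the otter die-off.
Not reachable from it: the planktonic heron die-off, the sedge range expansion, the bass die-off, the benthic crayfish displacement, the juvenile frog bloom, the benthic dragonfly population decline.

the native macrophyte die-off, the otter die-off, the otter habitat loss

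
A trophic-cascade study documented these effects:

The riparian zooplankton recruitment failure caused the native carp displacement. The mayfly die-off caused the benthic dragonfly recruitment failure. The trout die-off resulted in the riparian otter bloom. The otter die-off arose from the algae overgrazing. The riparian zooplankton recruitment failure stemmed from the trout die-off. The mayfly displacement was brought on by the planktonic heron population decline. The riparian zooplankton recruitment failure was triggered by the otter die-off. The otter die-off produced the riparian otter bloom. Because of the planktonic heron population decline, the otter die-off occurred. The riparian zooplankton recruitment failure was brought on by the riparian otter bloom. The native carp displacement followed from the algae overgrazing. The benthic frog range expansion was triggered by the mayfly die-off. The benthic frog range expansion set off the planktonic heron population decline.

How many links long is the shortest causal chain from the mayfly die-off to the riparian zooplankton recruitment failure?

4

Shortest chain: the mayfly die-off → the benthic frog range expansion → the planktonic heron population decline → the otter die-off → the riparian zooplankton recruitment failure.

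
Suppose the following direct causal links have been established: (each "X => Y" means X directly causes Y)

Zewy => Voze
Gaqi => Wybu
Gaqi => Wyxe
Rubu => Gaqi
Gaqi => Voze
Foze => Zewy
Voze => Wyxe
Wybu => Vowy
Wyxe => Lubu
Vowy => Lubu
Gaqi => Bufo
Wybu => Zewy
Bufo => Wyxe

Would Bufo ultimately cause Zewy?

No

Bufo leads to Wyxe, Lubu; Zewy is not among them.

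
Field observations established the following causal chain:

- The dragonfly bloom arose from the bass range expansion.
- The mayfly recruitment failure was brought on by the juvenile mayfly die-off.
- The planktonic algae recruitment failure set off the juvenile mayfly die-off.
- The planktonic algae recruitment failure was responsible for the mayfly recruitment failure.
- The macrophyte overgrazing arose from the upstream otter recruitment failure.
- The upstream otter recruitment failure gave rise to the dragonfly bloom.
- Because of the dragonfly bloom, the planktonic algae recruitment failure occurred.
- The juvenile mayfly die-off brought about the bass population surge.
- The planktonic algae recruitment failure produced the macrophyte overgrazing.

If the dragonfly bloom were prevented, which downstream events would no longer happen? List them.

the bass population surge, the juvenile mayfly die-off, the mayfly recruitment failure, the planktonic algae recruitment failure

Downstream of the dragonfly bloom: the planktonic algae recruitment failure, the juvenile mayfly die-off, the macrophyte overgrazing, the bass population surge, the mayfly recruitment failure.
Of those, still caused via another path: the macrophyte overgrazing.
The remainder have no surviving cause.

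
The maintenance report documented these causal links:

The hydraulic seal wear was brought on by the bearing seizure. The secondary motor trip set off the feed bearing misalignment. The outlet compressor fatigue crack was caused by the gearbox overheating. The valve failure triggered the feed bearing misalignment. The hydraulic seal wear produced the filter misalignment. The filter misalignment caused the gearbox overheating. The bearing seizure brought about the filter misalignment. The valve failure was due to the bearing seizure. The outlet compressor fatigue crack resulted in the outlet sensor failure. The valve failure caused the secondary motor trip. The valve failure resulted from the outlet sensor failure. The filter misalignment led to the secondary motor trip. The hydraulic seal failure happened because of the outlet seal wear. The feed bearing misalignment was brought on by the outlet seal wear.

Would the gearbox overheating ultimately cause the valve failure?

There is a causal chain: the gearbox overheating → the outlet compressor fatigue crack → the outlet sensor failure → the valve failure.

Yes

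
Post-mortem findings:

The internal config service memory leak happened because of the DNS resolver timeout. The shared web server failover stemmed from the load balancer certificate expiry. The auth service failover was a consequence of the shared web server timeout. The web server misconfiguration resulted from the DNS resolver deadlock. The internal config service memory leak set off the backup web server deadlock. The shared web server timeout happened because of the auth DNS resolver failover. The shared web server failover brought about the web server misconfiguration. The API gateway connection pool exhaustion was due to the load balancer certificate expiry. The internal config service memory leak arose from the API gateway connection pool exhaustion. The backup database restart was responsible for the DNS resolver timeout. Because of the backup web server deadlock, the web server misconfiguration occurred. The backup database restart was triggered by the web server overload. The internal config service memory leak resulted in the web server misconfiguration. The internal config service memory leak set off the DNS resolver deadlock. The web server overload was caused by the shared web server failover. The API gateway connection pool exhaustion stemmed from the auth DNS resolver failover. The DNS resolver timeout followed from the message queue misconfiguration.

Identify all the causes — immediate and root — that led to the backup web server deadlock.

Immediate cause of the backup web server deadlock: the internal config service memory leak.
Further upstream: the load balancer certificate expiry, the message queue misconfiguration, the shared web server failover, the web server overload, the auth DNS resolver failover, the backup database restart, the DNS resolver timeout, the API gateway connection pool exhaustion.

the API gateway connection pool exhaustion, the DNS resolver timeout, the auth DNS resolver failover, the backup database restart, the internal config service memory leak, the load balancer certificate expiry, the message queue misconfiguration, the shared web server failover, the web server overload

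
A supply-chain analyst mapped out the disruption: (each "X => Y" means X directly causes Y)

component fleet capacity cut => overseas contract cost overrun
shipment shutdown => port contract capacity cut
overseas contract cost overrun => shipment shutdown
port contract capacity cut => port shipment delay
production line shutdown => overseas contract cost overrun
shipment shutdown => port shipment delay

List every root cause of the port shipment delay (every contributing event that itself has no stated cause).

the component fleet capacity cut, the production line shutdown

Tracing upstream from the port shipment delay: the port shipment delay ← the shipment shutdown ← the overseas contract cost overrun ← the production line shutdown.
A separate upstream branch: the port shipment delay ← the shipment shutdown ← the overseas contract cost overrun ← the component fleet capacity cut.
Each of those chain origins has no stated cause.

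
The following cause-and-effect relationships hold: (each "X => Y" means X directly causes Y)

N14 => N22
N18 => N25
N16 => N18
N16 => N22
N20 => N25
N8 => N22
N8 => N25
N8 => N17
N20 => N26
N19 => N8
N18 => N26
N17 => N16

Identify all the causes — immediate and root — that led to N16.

N17, N19, N8

Immediate cause of N16: N17.
Further upstream: N19, N8.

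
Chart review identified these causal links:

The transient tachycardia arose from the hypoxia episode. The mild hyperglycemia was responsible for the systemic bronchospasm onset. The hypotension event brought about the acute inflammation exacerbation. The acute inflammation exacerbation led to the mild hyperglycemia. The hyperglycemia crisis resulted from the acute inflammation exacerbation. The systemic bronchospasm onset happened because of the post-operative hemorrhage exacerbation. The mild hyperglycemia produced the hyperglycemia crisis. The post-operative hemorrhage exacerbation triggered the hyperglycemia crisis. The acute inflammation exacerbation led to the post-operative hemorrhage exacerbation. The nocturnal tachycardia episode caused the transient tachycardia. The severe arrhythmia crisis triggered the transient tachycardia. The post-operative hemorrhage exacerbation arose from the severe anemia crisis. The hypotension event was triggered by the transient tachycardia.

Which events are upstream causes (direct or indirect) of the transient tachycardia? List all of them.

Immediate causes of the transient tachycardia: the nocturnal tachycardia episode, the severe arrhythmia crisis, the hypoxia episode.

the hypoxia episode, the nocturnal tachycardia episode, the severe arrhythmia crisis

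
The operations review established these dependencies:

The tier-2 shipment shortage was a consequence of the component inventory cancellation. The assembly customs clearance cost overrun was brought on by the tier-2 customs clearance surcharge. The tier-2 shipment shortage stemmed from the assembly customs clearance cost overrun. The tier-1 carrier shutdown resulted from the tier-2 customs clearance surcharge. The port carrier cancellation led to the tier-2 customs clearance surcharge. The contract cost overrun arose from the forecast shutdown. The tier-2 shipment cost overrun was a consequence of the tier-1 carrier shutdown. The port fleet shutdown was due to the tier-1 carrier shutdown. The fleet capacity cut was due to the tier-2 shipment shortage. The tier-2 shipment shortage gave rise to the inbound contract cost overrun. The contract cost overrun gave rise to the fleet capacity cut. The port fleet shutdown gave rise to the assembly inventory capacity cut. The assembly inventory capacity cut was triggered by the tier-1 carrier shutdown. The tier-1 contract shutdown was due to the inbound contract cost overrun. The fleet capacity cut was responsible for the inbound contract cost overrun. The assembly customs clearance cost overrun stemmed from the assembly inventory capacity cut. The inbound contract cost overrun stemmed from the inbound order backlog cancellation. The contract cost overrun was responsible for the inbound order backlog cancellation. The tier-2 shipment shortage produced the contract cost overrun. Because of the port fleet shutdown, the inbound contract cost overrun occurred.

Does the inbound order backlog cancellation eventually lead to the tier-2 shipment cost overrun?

The inbound order backlog cancellation leads to the inbound contract cost overrun, the tier-1 contract shutdown; the tier-2 shipment cost overrun is not among them.

No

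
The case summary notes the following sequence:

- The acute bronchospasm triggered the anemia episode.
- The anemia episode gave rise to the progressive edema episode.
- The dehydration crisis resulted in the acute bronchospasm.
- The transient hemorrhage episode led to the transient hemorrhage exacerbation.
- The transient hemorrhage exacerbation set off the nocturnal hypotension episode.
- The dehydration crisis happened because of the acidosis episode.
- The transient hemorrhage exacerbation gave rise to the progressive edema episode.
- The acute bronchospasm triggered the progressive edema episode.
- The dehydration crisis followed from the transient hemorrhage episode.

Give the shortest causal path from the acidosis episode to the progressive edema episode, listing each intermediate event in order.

the acidosis episode → the dehydration crisis
the dehydration crisis → the acute bronchospasm
the acute bronchospasm → the progressive edema episode
Length: 3 steps.

the acidosis episode → the dehydration crisis → the acute bronchospasm → the progressive edema episode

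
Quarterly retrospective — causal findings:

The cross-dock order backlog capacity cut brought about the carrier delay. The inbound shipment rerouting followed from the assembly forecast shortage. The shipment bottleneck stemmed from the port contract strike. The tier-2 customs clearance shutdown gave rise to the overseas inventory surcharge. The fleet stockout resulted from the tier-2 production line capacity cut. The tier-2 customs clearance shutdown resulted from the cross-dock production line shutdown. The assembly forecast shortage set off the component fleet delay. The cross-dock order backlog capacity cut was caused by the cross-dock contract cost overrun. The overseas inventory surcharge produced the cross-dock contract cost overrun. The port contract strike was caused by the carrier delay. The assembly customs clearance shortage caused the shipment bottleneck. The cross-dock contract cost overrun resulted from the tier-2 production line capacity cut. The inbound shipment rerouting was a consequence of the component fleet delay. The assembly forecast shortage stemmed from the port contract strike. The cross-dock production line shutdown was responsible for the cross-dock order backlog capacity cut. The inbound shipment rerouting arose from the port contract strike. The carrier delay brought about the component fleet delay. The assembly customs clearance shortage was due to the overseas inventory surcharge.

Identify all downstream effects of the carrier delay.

the assembly forecast shortage, the component fleet delay, the inbound shipment rerouting, the port contract strike, the shipment bottleneck

Direct effects: the port contract strike, the component fleet delay.
2 steps out: the shipment bottleneck, the assembly forecast shortage, the inbound shipment rerouting.
Not reachable from it: the tier-2 production line capacity cut, the cross-dock production line shutdown, the tier-2 customs clearance shutdown, the fleet stockout, the overseas inventory surcharge, the cross-dock contract cost overrun, the cross-dock order backlog capacity cut, the assembly customs clearance shortage.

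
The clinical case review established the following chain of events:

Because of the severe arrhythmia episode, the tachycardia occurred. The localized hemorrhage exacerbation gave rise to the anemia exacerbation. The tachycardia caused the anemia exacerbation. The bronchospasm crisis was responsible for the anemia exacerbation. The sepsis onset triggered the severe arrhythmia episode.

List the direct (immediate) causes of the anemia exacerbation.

the bronchospasm crisis, the localized hemorrhage exacerbation, the tachycardia

Upstream contributors include the sepsis onset, the severe arrhythmia episode, but only the bronchospasm crisis, the localized hemorrhage exacerbation, the tachycardia feed directly into the anemia exacerbation.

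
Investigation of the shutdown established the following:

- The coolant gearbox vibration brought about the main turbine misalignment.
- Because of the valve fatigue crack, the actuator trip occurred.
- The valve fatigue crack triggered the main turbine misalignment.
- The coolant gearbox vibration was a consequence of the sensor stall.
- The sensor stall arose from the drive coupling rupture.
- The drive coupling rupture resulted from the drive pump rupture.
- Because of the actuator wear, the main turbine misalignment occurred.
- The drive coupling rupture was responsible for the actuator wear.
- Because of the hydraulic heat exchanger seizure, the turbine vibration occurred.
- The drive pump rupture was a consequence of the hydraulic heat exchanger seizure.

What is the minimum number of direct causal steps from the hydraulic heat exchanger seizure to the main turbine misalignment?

4

Shortest chain: the hydraulic heat exchanger seizure → the drive pump rupture → the drive coupling rupture → the actuator wear → the main turbine misalignment.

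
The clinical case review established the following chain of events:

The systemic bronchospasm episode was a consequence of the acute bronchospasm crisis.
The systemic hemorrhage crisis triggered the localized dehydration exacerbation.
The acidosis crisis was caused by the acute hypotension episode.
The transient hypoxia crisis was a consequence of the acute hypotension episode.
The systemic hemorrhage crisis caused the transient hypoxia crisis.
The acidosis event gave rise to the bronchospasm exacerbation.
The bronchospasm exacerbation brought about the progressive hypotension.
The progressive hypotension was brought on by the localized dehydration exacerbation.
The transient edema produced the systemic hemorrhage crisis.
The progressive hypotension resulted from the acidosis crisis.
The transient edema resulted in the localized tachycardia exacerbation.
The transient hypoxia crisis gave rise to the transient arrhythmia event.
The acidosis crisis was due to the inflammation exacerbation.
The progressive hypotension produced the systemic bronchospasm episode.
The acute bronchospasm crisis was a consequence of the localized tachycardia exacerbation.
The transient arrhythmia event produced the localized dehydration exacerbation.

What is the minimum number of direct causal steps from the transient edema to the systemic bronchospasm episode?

Shortest chain: the transient edema → the localized tachycardia exacerbation → the acute bronchospasm crisis → the systemic bronchospasm episode.

3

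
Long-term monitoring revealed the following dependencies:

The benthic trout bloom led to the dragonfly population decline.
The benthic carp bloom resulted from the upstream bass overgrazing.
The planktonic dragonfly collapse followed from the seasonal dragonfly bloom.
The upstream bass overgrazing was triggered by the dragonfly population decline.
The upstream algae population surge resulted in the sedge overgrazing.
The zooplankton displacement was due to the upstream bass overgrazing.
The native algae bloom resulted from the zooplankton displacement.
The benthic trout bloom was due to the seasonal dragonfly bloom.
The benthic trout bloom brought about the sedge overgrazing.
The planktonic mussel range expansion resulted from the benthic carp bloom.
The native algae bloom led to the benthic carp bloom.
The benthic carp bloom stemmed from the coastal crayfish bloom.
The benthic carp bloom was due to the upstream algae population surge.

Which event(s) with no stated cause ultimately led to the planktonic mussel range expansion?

the coastal crayfish bloom, the seasonal dragonfly bloom, the upstream algae population surge

Tracing upstream from the planktonic mussel range expansion: the planktonic mussel range expansion ← the benthic carp bloom ← the upstream bass overgrazing ← the dragonfly population decline ← the benthic trout bloom ← the seasonal dragonfly bloom.
A separate upstream branch: the planktonic mussel range expansion ← the benthic carp bloom ← the upstream algae population surge.
A separate upstream branch: the planktonic mussel range expansion ← the benthic carp bloom ← the coastal crayfish bloom.
Each of those chain origins has no stated cause.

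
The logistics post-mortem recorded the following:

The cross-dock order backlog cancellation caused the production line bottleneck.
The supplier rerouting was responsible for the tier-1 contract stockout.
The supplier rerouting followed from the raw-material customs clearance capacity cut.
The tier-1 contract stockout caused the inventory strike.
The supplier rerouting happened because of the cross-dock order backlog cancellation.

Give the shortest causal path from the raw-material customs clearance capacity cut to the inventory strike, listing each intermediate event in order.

the raw-material customs clearance capacity cut → the supplier rerouting
the supplier rerouting → the tier-1 contract stockout
the tier-1 contract stockout → the inventory strike
Length: 3 steps.

the raw-material customs clearance capacity cut → the supplier rerouting → the tier-1 contract stockout → the inventory strike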